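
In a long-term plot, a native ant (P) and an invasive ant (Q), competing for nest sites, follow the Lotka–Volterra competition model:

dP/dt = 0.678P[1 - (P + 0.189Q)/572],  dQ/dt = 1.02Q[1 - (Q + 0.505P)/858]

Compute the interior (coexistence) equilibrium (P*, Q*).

Setting both brackets to zero gives the nullclines P + 0.189Q = 572 and 0.505P + Q = 858.
Substituting Q = 858 - 0.505P into the first: P(1 - 0.189·0.505) = 572 - 0.189·858.
So P* = 410/0.905 = 453, and then Q* = 858 - 0.505·453 = 629.

P* ≈ 453, Q* ≈ 629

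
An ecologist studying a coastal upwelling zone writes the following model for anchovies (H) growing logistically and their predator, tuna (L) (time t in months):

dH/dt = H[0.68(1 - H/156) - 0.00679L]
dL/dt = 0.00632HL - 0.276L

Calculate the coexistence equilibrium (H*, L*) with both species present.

From dL/dt = 0 with L > 0: 0.00632H* = 0.276, so H* = 43.7.
Substitute into dH/dt = 0: 0.68(1 - 43.7/156) = 0.00679L*.
The bracket is 0.72, giving L* = 0.49/0.00679 = 72.1.

H* ≈ 43.7, L* ≈ 72.1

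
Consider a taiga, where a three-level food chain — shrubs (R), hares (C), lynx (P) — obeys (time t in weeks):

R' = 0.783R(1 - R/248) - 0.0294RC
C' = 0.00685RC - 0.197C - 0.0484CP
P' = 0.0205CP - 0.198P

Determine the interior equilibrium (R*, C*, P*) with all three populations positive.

R* ≈ 158, C* ≈ 9.66, P* ≈ 18.3

From dP/dt = 0: 0.0205C* = 0.198, so C* = 9.66.
From dR/dt = 0: 0.783(1 - R*/248) = 0.0294·9.66, giving R* = 248·(1 - 0.363) = 158.
From dC/dt = 0: 0.00685·158 - 0.197 = 0.0484P*, so P* = 0.886/0.0484 = 18.3.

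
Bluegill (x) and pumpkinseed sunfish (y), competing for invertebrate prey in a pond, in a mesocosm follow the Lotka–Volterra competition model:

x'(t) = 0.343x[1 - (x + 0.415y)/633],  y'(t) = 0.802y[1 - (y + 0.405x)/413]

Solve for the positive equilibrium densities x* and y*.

Setting both brackets to zero gives the nullclines x + 0.415y = 633 and 0.405x + y = 413.
Substituting y = 413 - 0.405x into the first: x(1 - 0.415·0.405) = 633 - 0.415·413.
So x* = 462/0.832 = 555, and then y* = 413 - 0.405·555 = 188.

x* ≈ 555, y* ≈ 188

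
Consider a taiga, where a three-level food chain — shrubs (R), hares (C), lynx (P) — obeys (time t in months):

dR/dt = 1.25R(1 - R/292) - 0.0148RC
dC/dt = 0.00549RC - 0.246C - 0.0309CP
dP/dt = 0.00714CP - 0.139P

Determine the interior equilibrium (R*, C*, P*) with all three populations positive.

R* ≈ 225, C* ≈ 19.5, P* ≈ 32

From dP/dt = 0: 0.00714C* = 0.139, so C* = 19.5.
From dR/dt = 0: 1.25(1 - R*/292) = 0.0148·19.5, giving R* = 292·(1 - 0.23) = 225.
From dC/dt = 0: 0.00549·225 - 0.246 = 0.0309P*, so P* = 0.988/0.0309 = 32.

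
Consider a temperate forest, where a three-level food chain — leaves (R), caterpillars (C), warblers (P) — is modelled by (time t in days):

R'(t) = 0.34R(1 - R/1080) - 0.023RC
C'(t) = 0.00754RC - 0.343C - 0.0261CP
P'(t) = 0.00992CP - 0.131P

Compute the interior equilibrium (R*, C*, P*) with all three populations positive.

From dP/dt = 0: 0.00992C* = 0.131, so C* = 13.2.
From dR/dt = 0: 0.34(1 - R*/1080) = 0.023·13.2, giving R* = 1080·(1 - 0.893) = 115.
From dC/dt = 0: 0.00754·115 - 0.343 = 0.0261P*, so P* = 0.526/0.0261 = 20.1.

R* ≈ 115, C* ≈ 13.2, P* ≈ 20.1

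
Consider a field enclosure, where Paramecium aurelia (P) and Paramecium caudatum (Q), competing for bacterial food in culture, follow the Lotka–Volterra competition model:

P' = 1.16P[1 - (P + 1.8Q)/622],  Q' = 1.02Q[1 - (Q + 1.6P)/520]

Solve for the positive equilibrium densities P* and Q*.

Setting both brackets to zero gives the nullclines P + 1.8Q = 622 and 1.6P + Q = 520.
Substituting Q = 520 - 1.6P into the first: P(1 - 1.8·1.6) = 622 - 1.8·520.
So P* = -314/-1.88 = 167, and then Q* = 520 - 1.6·167 = 253.

P* ≈ 167, Q* ≈ 253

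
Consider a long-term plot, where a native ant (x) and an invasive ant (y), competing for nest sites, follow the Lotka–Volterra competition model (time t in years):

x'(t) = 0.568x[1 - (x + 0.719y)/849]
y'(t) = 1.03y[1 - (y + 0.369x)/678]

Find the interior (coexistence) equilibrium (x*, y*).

Setting both brackets to zero gives the nullclines x + 0.719y = 849 and 0.369x + y = 678.
Substituting y = 678 - 0.369x into the first: x(1 - 0.719·0.369) = 849 - 0.719·678.
So x* = 362/0.735 = 492, and then y* = 678 - 0.369·492 = 496.

x* ≈ 492, y* ≈ 496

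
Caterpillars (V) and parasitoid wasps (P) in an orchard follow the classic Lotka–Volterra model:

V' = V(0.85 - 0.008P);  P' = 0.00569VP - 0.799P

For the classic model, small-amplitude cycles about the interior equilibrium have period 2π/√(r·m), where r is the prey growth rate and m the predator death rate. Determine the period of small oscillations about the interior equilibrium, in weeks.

T ≈ 7.62 weeks

Here r = 0.85 and m = 0.799, so r·m = 0.679.
ω = √0.679 = 0.824 per week, hence T = 2π/ω ≈ 7.62 weeks.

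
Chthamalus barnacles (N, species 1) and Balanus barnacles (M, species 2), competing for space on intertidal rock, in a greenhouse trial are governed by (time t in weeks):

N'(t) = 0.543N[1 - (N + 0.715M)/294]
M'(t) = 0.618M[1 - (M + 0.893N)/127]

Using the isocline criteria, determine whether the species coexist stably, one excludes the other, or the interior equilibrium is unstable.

species 1 excludes species 2

Compare the nullcline intercepts: K1/α12 = 294/0.715 = 411 > K2 = 127; K2/α21 = 127/0.893 = 142 < K1 = 294.
Since the inequalities point opposite ways, species 1 can invade but species 2 cannot.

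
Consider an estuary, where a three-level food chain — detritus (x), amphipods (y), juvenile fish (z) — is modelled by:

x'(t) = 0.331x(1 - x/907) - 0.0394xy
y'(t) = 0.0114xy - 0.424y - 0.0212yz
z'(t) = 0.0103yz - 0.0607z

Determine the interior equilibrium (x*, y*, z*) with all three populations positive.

x* ≈ 271, y* ≈ 5.89, z* ≈ 126

From dz/dt = 0: 0.0103y* = 0.0607, so y* = 5.89.
From dx/dt = 0: 0.331(1 - x*/907) = 0.0394·5.89, giving x* = 907·(1 - 0.701) = 271.
From dy/dt = 0: 0.0114·271 - 0.424 = 0.0212z*, so z* = 2.66/0.0212 = 126.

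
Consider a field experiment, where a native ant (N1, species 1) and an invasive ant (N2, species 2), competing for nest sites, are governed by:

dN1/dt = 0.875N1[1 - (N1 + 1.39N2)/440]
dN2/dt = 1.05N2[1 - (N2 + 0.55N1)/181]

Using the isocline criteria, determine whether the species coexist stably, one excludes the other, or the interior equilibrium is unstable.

Compare the nullcline intercepts: K1/α12 = 440/1.39 = 317 > K2 = 181; K2/α21 = 181/0.55 = 329 < K1 = 440.
Since the inequalities point opposite ways, species 1 can invade but species 2 cannot.

species 1 excludes species 2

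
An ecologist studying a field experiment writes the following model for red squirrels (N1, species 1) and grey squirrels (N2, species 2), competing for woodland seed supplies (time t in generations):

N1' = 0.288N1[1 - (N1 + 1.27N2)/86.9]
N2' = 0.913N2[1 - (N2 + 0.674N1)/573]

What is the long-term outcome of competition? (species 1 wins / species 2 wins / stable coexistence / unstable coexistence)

Compare the nullcline intercepts: K1/α12 = 86.9/1.27 = 68.4 < K2 = 573; K2/α21 = 573/0.674 = 850 > K1 = 86.9.
Since the inequalities point opposite ways, species 2 can invade but species 1 cannot.

species 2 excludes species 1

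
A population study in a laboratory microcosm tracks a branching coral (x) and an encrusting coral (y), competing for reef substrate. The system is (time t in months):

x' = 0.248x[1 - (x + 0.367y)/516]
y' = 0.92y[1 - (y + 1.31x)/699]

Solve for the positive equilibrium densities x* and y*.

Setting both brackets to zero gives the nullclines x + 0.367y = 516 and 1.31x + y = 699.
Substituting y = 699 - 1.31x into the first: x(1 - 0.367·1.31) = 516 - 0.367·699.
So x* = 259/0.519 = 500, and then y* = 699 - 1.31·500 = 44.4.

x* ≈ 500, y* ≈ 44.4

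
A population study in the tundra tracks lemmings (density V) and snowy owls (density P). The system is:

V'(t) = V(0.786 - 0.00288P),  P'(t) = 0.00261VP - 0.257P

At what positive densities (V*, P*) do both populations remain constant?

Set dP/dt = 0 with P > 0: 0.00261V - 0.257 = 0, so V* = 0.257/0.00261 = 98.5.
Set dV/dt = 0 with V > 0: 0.786 - 0.00288P = 0, so P* = 0.786/0.00288 = 273.

V* ≈ 98.5, P* ≈ 273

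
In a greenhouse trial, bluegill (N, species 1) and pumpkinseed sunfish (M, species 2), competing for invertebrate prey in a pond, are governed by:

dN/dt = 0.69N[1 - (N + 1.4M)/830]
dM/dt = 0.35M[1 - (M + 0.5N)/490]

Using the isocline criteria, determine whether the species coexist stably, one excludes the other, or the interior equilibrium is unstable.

stable coexistence

Compare the nullcline intercepts: K1/α12 = 830/1.4 = 593 > K2 = 490; K2/α21 = 490/0.5 = 980 > K1 = 830.
Since both inequalities hold, each species can invade when rare, so the interior equilibrium is stable.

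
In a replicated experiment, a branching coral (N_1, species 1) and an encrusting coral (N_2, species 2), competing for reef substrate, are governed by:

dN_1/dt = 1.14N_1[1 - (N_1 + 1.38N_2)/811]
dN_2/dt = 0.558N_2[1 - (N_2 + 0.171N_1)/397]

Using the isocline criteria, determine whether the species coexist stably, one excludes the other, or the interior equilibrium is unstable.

stable coexistence

Compare the nullcline intercepts: K1/α12 = 811/1.38 = 588 > K2 = 397; K2/α21 = 397/0.171 = 2320 > K1 = 811.
Since both inequalities hold, each species can invade when rare, so the interior equilibrium is stable.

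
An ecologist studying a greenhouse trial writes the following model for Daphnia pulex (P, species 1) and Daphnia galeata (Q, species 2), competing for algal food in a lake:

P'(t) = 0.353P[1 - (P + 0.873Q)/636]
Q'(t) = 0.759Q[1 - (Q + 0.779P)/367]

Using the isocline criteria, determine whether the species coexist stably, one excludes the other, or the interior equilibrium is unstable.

Compare the nullcline intercepts: K1/α12 = 636/0.873 = 729 > K2 = 367; K2/α21 = 367/0.779 = 471 < K1 = 636.
Since the inequalities point opposite ways, species 1 can invade but species 2 cannot.

species 1 excludes species 2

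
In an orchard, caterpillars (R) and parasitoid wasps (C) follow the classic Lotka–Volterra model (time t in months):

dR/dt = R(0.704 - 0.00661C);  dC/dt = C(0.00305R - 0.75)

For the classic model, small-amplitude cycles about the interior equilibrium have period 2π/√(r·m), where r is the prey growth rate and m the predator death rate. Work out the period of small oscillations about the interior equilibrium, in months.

T ≈ 8.65 months

Here r = 0.704 and m = 0.75, so r·m = 0.528.
ω = √0.528 = 0.727 per month, hence T = 2π/ω ≈ 8.65 months.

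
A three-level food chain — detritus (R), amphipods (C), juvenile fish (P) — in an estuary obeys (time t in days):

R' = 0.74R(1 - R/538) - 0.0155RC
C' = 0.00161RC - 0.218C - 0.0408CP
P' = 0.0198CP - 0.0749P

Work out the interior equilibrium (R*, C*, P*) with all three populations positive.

From dP/dt = 0: 0.0198C* = 0.0749, so C* = 3.78.
From dR/dt = 0: 0.74(1 - R*/538) = 0.0155·3.78, giving R* = 538·(1 - 0.0792) = 495.
From dC/dt = 0: 0.00161·495 - 0.218 = 0.0408P*, so P* = 0.58/0.0408 = 14.2.

R* ≈ 495, C* ≈ 3.78, P* ≈ 14.2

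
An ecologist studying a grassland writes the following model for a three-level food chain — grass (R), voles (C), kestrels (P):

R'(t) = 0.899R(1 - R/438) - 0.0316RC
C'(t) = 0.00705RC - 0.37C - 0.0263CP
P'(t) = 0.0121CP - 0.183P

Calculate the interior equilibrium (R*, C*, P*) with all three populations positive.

From dP/dt = 0: 0.0121C* = 0.183, so C* = 15.1.
From dR/dt = 0: 0.899(1 - R*/438) = 0.0316·15.1, giving R* = 438·(1 - 0.532) = 205.
From dC/dt = 0: 0.00705·205 - 0.37 = 0.0263P*, so P* = 1.08/0.0263 = 40.9.

R* ≈ 205, C* ≈ 15.1, P* ≈ 40.9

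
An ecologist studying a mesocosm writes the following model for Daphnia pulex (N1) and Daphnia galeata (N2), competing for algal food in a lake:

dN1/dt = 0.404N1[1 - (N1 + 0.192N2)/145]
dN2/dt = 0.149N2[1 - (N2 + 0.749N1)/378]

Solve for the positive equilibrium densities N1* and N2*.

N1* ≈ 84.6, N2* ≈ 315

Setting both brackets to zero gives the nullclines N1 + 0.192N2 = 145 and 0.749N1 + N2 = 378.
Substituting N2 = 378 - 0.749N1 into the first: N1(1 - 0.192·0.749) = 145 - 0.192·378.
So N1* = 72.4/0.856 = 84.6, and then N2* = 378 - 0.749·84.6 = 315.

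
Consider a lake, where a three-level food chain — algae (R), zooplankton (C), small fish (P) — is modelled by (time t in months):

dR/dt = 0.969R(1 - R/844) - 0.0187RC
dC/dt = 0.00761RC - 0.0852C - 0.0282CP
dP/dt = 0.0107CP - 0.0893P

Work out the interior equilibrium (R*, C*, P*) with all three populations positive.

From dP/dt = 0: 0.0107C* = 0.0893, so C* = 8.35.
From dR/dt = 0: 0.969(1 - R*/844) = 0.0187·8.35, giving R* = 844·(1 - 0.161) = 708.
From dC/dt = 0: 0.00761·708 - 0.0852 = 0.0282P*, so P* = 5.3/0.0282 = 188.

R* ≈ 708, C* ≈ 8.35, P* ≈ 188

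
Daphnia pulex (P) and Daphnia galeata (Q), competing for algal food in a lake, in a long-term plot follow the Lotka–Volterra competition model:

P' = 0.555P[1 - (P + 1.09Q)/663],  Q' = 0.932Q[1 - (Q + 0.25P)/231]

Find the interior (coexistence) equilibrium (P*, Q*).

Setting both brackets to zero gives the nullclines P + 1.09Q = 663 and 0.25P + Q = 231.
Substituting Q = 231 - 0.25P into the first: P(1 - 1.09·0.25) = 663 - 1.09·231.
So P* = 411/0.728 = 565, and then Q* = 231 - 0.25·565 = 89.7.

P* ≈ 565, Q* ≈ 89.7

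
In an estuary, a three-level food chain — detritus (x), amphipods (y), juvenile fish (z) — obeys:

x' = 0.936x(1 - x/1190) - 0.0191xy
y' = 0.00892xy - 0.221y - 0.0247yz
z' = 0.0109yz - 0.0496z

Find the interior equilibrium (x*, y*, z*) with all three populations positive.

From dz/dt = 0: 0.0109y* = 0.0496, so y* = 4.55.
From dx/dt = 0: 0.936(1 - x*/1190) = 0.0191·4.55, giving x* = 1190·(1 - 0.0929) = 1080.
From dy/dt = 0: 0.00892·1080 - 0.221 = 0.0247z*, so z* = 9.41/0.0247 = 381.

x* ≈ 1080, y* ≈ 4.55, z* ≈ 381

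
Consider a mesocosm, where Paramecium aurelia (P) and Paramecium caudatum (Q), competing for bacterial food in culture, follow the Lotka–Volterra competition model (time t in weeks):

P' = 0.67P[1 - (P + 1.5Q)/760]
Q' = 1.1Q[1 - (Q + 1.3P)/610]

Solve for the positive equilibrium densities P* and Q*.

P* ≈ 163, Q* ≈ 398

Setting both brackets to zero gives the nullclines P + 1.5Q = 760 and 1.3P + Q = 610.
Substituting Q = 610 - 1.3P into the first: P(1 - 1.5·1.3) = 760 - 1.5·610.
So P* = -155/-0.95 = 163, and then Q* = 610 - 1.3·163 = 398.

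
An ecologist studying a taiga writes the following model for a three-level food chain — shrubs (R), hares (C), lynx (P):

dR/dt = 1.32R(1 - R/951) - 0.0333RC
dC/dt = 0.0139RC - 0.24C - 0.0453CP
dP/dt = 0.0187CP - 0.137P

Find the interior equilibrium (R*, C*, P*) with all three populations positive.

From dP/dt = 0: 0.0187C* = 0.137, so C* = 7.33.
From dR/dt = 0: 1.32(1 - R*/951) = 0.0333·7.33, giving R* = 951·(1 - 0.185) = 775.
From dC/dt = 0: 0.0139·775 - 0.24 = 0.0453P*, so P* = 10.5/0.0453 = 233.

R* ≈ 775, C* ≈ 7.33, P* ≈ 233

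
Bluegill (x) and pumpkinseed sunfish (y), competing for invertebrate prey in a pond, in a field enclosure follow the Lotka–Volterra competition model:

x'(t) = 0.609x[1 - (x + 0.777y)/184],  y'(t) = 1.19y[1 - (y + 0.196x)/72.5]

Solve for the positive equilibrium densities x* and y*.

x* ≈ 151, y* ≈ 43

Setting both brackets to zero gives the nullclines x + 0.777y = 184 and 0.196x + y = 72.5.
Substituting y = 72.5 - 0.196x into the first: x(1 - 0.777·0.196) = 184 - 0.777·72.5.
So x* = 128/0.848 = 151, and then y* = 72.5 - 0.196·151 = 43.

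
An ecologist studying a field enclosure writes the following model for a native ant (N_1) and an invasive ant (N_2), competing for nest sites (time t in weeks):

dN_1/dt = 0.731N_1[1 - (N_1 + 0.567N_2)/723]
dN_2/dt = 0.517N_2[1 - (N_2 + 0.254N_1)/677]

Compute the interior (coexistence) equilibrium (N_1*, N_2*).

N_1* ≈ 396, N_2* ≈ 576

Setting both brackets to zero gives the nullclines N_1 + 0.567N_2 = 723 and 0.254N_1 + N_2 = 677.
Substituting N_2 = 677 - 0.254N_1 into the first: N_1(1 - 0.567·0.254) = 723 - 0.567·677.
So N_1* = 339/0.856 = 396, and then N_2* = 677 - 0.254·396 = 576.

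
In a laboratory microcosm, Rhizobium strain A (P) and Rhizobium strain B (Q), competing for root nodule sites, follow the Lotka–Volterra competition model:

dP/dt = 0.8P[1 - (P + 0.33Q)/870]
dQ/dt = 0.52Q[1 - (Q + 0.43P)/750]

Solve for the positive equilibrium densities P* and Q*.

Setting both brackets to zero gives the nullclines P + 0.33Q = 870 and 0.43P + Q = 750.
Substituting Q = 750 - 0.43P into the first: P(1 - 0.33·0.43) = 870 - 0.33·750.
So P* = 622/0.858 = 725, and then Q* = 750 - 0.43·725 = 438.

P* ≈ 725, Q* ≈ 438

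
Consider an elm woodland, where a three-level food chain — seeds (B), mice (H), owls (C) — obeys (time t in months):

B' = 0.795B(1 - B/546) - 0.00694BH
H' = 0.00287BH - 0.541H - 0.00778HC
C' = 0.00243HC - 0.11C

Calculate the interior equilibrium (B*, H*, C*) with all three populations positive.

From dC/dt = 0: 0.00243H* = 0.11, so H* = 45.3.
From dB/dt = 0: 0.795(1 - B*/546) = 0.00694·45.3, giving B* = 546·(1 - 0.395) = 330.
From dH/dt = 0: 0.00287·330 - 0.541 = 0.00778C*, so C* = 0.407/0.00778 = 52.3.

B* ≈ 330, H* ≈ 45.3, C* ≈ 52.3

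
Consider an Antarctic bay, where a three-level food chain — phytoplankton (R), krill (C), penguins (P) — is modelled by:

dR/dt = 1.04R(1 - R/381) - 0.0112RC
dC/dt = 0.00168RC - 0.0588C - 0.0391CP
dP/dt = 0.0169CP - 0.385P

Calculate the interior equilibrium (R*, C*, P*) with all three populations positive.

From dP/dt = 0: 0.0169C* = 0.385, so C* = 22.8.
From dR/dt = 0: 1.04(1 - R*/381) = 0.0112·22.8, giving R* = 381·(1 - 0.245) = 288.
From dC/dt = 0: 0.00168·288 - 0.0588 = 0.0391P*, so P* = 0.424/0.0391 = 10.9.

R* ≈ 288, C* ≈ 22.8, P* ≈ 10.9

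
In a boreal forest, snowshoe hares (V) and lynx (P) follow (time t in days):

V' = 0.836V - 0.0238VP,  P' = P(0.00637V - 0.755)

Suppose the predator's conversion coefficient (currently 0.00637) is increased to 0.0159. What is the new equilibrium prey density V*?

At the interior fixed point, setting dP/dt = 0 with P > 0 fixes V* = (predator death rate)/(VP coefficient) — independent of the other coefficients.
With the change, V* = 0.755/0.0159 = 47.5; it falls from 119.

V* ≈ 47.5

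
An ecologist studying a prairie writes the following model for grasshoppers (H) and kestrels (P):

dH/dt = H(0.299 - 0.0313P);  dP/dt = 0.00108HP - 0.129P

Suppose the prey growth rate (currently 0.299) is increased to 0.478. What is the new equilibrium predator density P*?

P* ≈ 15.3

At the interior fixed point, setting dH/dt = 0 with H > 0 fixes P* = (prey growth rate)/(HP coefficient) — independent of the other coefficients.
With the change, P* = 0.478/0.0313 = 15.3; it rises from 9.55.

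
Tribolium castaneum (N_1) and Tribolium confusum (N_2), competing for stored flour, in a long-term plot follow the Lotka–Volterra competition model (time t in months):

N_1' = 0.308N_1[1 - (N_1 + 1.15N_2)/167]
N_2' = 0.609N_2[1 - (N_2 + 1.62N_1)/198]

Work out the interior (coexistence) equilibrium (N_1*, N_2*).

N_1* ≈ 70.3, N_2* ≈ 84.1

Setting both brackets to zero gives the nullclines N_1 + 1.15N_2 = 167 and 1.62N_1 + N_2 = 198.
Substituting N_2 = 198 - 1.62N_1 into the first: N_1(1 - 1.15·1.62) = 167 - 1.15·198.
So N_1* = -60.7/-0.863 = 70.3, and then N_2* = 198 - 1.62·70.3 = 84.1.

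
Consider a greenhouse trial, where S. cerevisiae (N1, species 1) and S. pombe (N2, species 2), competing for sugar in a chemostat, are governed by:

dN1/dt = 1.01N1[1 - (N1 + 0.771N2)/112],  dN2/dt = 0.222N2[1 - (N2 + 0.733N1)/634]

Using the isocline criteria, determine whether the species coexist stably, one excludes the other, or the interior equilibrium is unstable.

Compare the nullcline intercepts: K1/α12 = 112/0.771 = 145 < K2 = 634; K2/α21 = 634/0.733 = 865 > K1 = 112.
Since the inequalities point opposite ways, species 2 can invade but species 1 cannot.

species 2 excludes species 1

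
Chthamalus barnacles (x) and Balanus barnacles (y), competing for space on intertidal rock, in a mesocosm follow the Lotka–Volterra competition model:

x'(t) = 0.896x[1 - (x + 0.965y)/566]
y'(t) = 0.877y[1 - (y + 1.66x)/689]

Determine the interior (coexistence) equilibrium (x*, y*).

Setting both brackets to zero gives the nullclines x + 0.965y = 566 and 1.66x + y = 689.
Substituting y = 689 - 1.66x into the first: x(1 - 0.965·1.66) = 566 - 0.965·689.
So x* = -98.9/-0.602 = 164, and then y* = 689 - 1.66·164 = 416.

x* ≈ 164, y* ≈ 416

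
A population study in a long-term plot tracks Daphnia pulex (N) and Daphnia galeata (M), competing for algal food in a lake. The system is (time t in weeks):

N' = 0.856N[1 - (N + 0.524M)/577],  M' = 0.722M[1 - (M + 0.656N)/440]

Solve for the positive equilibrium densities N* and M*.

Setting both brackets to zero gives the nullclines N + 0.524M = 577 and 0.656N + M = 440.
Substituting M = 440 - 0.656N into the first: N(1 - 0.524·0.656) = 577 - 0.524·440.
So N* = 346/0.656 = 528, and then M* = 440 - 0.656·528 = 93.7.

N* ≈ 528, M* ≈ 93.7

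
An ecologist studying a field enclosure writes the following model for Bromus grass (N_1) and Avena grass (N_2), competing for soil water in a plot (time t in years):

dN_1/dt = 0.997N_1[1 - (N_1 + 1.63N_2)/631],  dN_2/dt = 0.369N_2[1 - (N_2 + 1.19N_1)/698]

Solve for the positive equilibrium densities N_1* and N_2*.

Setting both brackets to zero gives the nullclines N_1 + 1.63N_2 = 631 and 1.19N_1 + N_2 = 698.
Substituting N_2 = 698 - 1.19N_1 into the first: N_1(1 - 1.63·1.19) = 631 - 1.63·698.
So N_1* = -507/-0.94 = 539, and then N_2* = 698 - 1.19·539 = 56.3.

N_1* ≈ 539, N_2* ≈ 56.3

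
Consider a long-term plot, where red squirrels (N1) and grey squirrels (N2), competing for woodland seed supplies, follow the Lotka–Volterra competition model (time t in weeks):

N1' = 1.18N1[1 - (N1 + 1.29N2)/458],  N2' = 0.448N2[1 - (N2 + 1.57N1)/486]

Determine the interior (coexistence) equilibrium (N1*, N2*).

Setting both brackets to zero gives the nullclines N1 + 1.29N2 = 458 and 1.57N1 + N2 = 486.
Substituting N2 = 486 - 1.57N1 into the first: N1(1 - 1.29·1.57) = 458 - 1.29·486.
So N1* = -169/-1.03 = 165, and then N2* = 486 - 1.57·165 = 227.

N1* ≈ 165, N2* ≈ 227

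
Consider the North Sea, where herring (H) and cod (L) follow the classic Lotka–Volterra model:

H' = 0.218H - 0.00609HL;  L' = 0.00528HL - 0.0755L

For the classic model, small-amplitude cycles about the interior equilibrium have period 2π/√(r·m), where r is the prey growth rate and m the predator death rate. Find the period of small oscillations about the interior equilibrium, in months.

Here r = 0.218 and m = 0.0755, so r·m = 0.0165.
ω = √0.0165 = 0.128 per month, hence T = 2π/ω ≈ 49 months.

T ≈ 49 months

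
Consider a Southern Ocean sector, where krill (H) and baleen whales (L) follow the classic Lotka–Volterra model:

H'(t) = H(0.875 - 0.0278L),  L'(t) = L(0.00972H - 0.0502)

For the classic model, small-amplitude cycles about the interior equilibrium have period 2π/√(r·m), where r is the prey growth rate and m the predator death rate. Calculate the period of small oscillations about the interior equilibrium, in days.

T ≈ 30 days

Here r = 0.875 and m = 0.0502, so r·m = 0.0439.
ω = √0.0439 = 0.21 per day, hence T = 2π/ω ≈ 30 days.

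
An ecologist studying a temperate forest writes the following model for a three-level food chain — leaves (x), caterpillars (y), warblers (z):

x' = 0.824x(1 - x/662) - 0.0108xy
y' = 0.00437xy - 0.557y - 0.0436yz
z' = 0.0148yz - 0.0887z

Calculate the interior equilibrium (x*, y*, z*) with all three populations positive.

From dz/dt = 0: 0.0148y* = 0.0887, so y* = 5.99.
From dx/dt = 0: 0.824(1 - x*/662) = 0.0108·5.99, giving x* = 662·(1 - 0.0786) = 610.
From dy/dt = 0: 0.00437·610 - 0.557 = 0.0436z*, so z* = 2.11/0.0436 = 48.4.

x* ≈ 610, y* ≈ 5.99, z* ≈ 48.4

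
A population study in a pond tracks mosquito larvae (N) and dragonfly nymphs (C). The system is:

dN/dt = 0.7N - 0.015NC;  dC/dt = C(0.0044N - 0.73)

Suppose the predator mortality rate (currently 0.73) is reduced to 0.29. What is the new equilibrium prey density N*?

N* ≈ 65.9

At the interior fixed point, setting dC/dt = 0 with C > 0 fixes N* = (predator death rate)/(NC coefficient) — independent of the other coefficients.
With the change, N* = 0.29/0.0044 = 65.9; it falls from 166.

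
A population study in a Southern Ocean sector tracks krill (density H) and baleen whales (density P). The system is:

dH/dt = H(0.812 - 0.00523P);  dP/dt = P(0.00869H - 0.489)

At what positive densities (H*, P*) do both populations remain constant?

H* ≈ 56.3, P* ≈ 155

Set dP/dt = 0 with P > 0: 0.00869H - 0.489 = 0, so H* = 0.489/0.00869 = 56.3.
Set dH/dt = 0 with H > 0: 0.812 - 0.00523P = 0, so P* = 0.812/0.00523 = 155.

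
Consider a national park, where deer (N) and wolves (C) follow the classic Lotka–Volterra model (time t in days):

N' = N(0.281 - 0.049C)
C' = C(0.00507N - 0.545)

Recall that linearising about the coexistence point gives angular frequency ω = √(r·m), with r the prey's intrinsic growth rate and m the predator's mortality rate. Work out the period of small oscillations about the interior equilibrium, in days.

T ≈ 16.1 days

Here r = 0.281 and m = 0.545, so r·m = 0.153.
ω = √0.153 = 0.391 per day, hence T = 2π/ω ≈ 16.1 days.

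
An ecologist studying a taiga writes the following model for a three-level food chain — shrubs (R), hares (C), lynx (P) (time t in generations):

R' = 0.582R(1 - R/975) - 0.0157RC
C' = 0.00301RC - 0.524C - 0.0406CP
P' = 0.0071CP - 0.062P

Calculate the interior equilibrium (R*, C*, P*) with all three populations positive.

R* ≈ 745, C* ≈ 8.73, P* ≈ 42.4

From dP/dt = 0: 0.0071C* = 0.062, so C* = 8.73.
From dR/dt = 0: 0.582(1 - R*/975) = 0.0157·8.73, giving R* = 975·(1 - 0.236) = 745.
From dC/dt = 0: 0.00301·745 - 0.524 = 0.0406P*, so P* = 1.72/0.0406 = 42.4.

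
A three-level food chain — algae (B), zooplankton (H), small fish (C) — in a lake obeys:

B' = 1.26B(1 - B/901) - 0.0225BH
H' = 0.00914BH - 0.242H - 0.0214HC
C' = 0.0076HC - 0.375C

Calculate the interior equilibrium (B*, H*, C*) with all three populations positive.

B* ≈ 107, H* ≈ 49.3, C* ≈ 34.4

From dC/dt = 0: 0.0076H* = 0.375, so H* = 49.3.
From dB/dt = 0: 1.26(1 - B*/901) = 0.0225·49.3, giving B* = 901·(1 - 0.881) = 107.
From dH/dt = 0: 0.00914·107 - 0.242 = 0.0214C*, so C* = 0.737/0.0214 = 34.4.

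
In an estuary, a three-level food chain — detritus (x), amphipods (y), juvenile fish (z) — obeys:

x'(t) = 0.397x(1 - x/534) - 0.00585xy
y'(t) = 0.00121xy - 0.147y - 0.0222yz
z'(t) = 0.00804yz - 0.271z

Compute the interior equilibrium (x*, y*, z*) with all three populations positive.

x* ≈ 269, y* ≈ 33.7, z* ≈ 8.03

From dz/dt = 0: 0.00804y* = 0.271, so y* = 33.7.
From dx/dt = 0: 0.397(1 - x*/534) = 0.00585·33.7, giving x* = 534·(1 - 0.497) = 269.
From dy/dt = 0: 0.00121·269 - 0.147 = 0.0222z*, so z* = 0.178/0.0222 = 8.03.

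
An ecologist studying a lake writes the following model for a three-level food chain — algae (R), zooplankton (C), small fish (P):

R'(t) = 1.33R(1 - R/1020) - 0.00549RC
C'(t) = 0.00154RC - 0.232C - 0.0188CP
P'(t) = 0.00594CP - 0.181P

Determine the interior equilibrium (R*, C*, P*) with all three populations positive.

R* ≈ 892, C* ≈ 30.5, P* ≈ 60.7

From dP/dt = 0: 0.00594C* = 0.181, so C* = 30.5.
From dR/dt = 0: 1.33(1 - R*/1020) = 0.00549·30.5, giving R* = 1020·(1 - 0.126) = 892.
From dC/dt = 0: 0.00154·892 - 0.232 = 0.0188P*, so P* = 1.14/0.0188 = 60.7.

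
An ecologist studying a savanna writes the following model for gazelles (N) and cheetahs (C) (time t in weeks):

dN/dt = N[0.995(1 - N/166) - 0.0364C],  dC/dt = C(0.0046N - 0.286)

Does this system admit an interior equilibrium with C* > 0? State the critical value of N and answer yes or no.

Threshold N = 62.2; K > 62.2, so yes, the predator persists.

The predator equation gives dC/dt > 0 only when N > 0.286/0.0046 = 62.2.
Without the predator, N → K = 166. Since 166 > 62.2, the predator can invade and persist.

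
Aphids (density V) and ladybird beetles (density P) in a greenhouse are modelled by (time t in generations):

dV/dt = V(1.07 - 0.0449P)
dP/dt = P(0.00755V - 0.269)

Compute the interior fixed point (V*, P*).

V* ≈ 35.6, P* ≈ 23.8

Set dP/dt = 0 with P > 0: 0.00755V - 0.269 = 0, so V* = 0.269/0.00755 = 35.6.
Set dV/dt = 0 with V > 0: 1.07 - 0.0449P = 0, so P* = 1.07/0.0449 = 23.8.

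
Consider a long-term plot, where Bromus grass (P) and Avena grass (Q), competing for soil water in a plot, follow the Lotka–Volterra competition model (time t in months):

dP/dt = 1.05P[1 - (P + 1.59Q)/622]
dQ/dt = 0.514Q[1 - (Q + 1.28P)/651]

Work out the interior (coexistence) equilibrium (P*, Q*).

P* ≈ 399, Q* ≈ 140

Setting both brackets to zero gives the nullclines P + 1.59Q = 622 and 1.28P + Q = 651.
Substituting Q = 651 - 1.28P into the first: P(1 - 1.59·1.28) = 622 - 1.59·651.
So P* = -413/-1.04 = 399, and then Q* = 651 - 1.28·399 = 140.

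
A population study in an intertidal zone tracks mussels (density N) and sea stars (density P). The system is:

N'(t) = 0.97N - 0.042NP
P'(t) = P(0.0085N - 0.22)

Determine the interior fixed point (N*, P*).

N* ≈ 25.9, P* ≈ 23.1

Set dP/dt = 0 with P > 0: 0.0085N - 0.22 = 0, so N* = 0.22/0.0085 = 25.9.
Set dN/dt = 0 with N > 0: 0.97 - 0.042P = 0, so P* = 0.97/0.042 = 23.1.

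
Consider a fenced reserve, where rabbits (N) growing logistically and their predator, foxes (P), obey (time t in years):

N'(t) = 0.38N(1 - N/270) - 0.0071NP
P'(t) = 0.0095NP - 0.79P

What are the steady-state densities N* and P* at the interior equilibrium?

N* ≈ 83.2, P* ≈ 37

From dP/dt = 0 with P > 0: 0.0095N* = 0.79, so N* = 83.2.
Substitute into dN/dt = 0: 0.38(1 - 83.2/270) = 0.0071P*.
The bracket is 0.692, giving P* = 0.263/0.0071 = 37.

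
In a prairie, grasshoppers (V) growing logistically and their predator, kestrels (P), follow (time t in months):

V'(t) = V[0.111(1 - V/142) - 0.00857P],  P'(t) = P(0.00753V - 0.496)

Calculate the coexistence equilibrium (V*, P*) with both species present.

V* ≈ 65.9, P* ≈ 6.94

From dP/dt = 0 with P > 0: 0.00753V* = 0.496, so V* = 65.9.
Substitute into dV/dt = 0: 0.111(1 - 65.9/142) = 0.00857P*.
The bracket is 0.536, giving P* = 0.0595/0.00857 = 6.94.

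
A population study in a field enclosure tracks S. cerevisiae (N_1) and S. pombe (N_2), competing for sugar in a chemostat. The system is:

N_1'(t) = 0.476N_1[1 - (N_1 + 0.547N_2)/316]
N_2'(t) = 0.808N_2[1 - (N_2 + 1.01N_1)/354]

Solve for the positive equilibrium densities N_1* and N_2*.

Setting both brackets to zero gives the nullclines N_1 + 0.547N_2 = 316 and 1.01N_1 + N_2 = 354.
Substituting N_2 = 354 - 1.01N_1 into the first: N_1(1 - 0.547·1.01) = 316 - 0.547·354.
So N_1* = 122/0.448 = 273, and then N_2* = 354 - 1.01·273 = 77.8.

N_1* ≈ 273, N_2* ≈ 77.8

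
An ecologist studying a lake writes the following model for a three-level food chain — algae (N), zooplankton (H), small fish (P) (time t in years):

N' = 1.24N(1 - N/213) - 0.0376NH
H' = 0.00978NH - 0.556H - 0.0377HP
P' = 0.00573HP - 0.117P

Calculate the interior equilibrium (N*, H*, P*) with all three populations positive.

From dP/dt = 0: 0.00573H* = 0.117, so H* = 20.4.
From dN/dt = 0: 1.24(1 - N*/213) = 0.0376·20.4, giving N* = 213·(1 - 0.619) = 81.1.
From dH/dt = 0: 0.00978·81.1 - 0.556 = 0.0377P*, so P* = 0.237/0.0377 = 6.3.

N* ≈ 81.1, H* ≈ 20.4, P* ≈ 6.3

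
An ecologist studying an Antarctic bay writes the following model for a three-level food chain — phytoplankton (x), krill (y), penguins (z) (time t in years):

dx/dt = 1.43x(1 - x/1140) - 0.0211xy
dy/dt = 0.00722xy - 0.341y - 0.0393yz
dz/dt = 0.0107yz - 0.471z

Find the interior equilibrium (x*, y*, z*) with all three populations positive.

From dz/dt = 0: 0.0107y* = 0.471, so y* = 44.
From dx/dt = 0: 1.43(1 - x*/1140) = 0.0211·44, giving x* = 1140·(1 - 0.65) = 400.
From dy/dt = 0: 0.00722·400 - 0.341 = 0.0393z*, so z* = 2.54/0.0393 = 64.7.

x* ≈ 400, y* ≈ 44, z* ≈ 64.7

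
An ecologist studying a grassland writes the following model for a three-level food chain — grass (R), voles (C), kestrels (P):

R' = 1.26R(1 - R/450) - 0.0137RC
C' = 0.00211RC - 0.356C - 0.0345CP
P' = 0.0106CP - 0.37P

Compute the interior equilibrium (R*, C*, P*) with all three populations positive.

From dP/dt = 0: 0.0106C* = 0.37, so C* = 34.9.
From dR/dt = 0: 1.26(1 - R*/450) = 0.0137·34.9, giving R* = 450·(1 - 0.38) = 279.
From dC/dt = 0: 0.00211·279 - 0.356 = 0.0345P*, so P* = 0.233/0.0345 = 6.76.

R* ≈ 279, C* ≈ 34.9, P* ≈ 6.76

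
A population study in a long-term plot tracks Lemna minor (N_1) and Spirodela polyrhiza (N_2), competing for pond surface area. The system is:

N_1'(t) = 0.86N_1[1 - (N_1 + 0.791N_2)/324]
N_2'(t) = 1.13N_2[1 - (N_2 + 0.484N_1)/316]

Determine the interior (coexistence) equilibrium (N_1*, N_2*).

N_1* ≈ 120, N_2* ≈ 258

Setting both brackets to zero gives the nullclines N_1 + 0.791N_2 = 324 and 0.484N_1 + N_2 = 316.
Substituting N_2 = 316 - 0.484N_1 into the first: N_1(1 - 0.791·0.484) = 324 - 0.791·316.
So N_1* = 74/0.617 = 120, and then N_2* = 316 - 0.484·120 = 258.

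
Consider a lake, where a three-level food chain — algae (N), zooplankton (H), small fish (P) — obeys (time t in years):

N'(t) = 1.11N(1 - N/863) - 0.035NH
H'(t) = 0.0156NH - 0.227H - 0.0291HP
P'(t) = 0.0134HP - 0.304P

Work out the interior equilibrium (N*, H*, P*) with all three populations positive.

From dP/dt = 0: 0.0134H* = 0.304, so H* = 22.7.
From dN/dt = 0: 1.11(1 - N*/863) = 0.035·22.7, giving N* = 863·(1 - 0.715) = 246.
From dH/dt = 0: 0.0156·246 - 0.227 = 0.0291P*, so P* = 3.61/0.0291 = 124.

N* ≈ 246, H* ≈ 22.7, P* ≈ 124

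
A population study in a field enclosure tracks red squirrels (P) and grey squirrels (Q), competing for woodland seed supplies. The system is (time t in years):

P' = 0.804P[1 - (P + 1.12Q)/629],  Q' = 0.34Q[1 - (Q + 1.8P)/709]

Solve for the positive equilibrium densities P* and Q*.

P* ≈ 162, Q* ≈ 417

Setting both brackets to zero gives the nullclines P + 1.12Q = 629 and 1.8P + Q = 709.
Substituting Q = 709 - 1.8P into the first: P(1 - 1.12·1.8) = 629 - 1.12·709.
So P* = -165/-1.02 = 162, and then Q* = 709 - 1.8·162 = 417.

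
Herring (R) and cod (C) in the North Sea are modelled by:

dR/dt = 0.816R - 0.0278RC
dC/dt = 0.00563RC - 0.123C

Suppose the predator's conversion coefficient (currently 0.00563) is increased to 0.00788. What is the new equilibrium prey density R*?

R* ≈ 15.6

At the interior fixed point, setting dC/dt = 0 with C > 0 fixes R* = (predator death rate)/(RC coefficient) — independent of the other coefficients.
With the change, R* = 0.123/0.00788 = 15.6; it falls from 21.8.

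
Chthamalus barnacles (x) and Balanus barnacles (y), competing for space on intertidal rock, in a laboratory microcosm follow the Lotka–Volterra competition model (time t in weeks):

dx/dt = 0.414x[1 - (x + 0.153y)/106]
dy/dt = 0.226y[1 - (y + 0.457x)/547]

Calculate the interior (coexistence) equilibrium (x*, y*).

Setting both brackets to zero gives the nullclines x + 0.153y = 106 and 0.457x + y = 547.
Substituting y = 547 - 0.457x into the first: x(1 - 0.153·0.457) = 106 - 0.153·547.
So x* = 22.3/0.93 = 24, and then y* = 547 - 0.457·24 = 536.

x* ≈ 24, y* ≈ 536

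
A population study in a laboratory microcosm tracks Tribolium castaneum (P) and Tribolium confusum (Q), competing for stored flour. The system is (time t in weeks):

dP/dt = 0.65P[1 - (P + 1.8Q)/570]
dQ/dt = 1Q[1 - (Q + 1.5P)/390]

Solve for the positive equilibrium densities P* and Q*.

Setting both brackets to zero gives the nullclines P + 1.8Q = 570 and 1.5P + Q = 390.
Substituting Q = 390 - 1.5P into the first: P(1 - 1.8·1.5) = 570 - 1.8·390.
So P* = -132/-1.7 = 77.6, and then Q* = 390 - 1.5·77.6 = 274.

P* ≈ 77.6, Q* ≈ 274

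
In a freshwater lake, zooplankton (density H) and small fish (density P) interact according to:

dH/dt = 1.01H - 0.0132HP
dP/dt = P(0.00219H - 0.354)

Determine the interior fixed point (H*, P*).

H* ≈ 162, P* ≈ 76.5

Set dP/dt = 0 with P > 0: 0.00219H - 0.354 = 0, so H* = 0.354/0.00219 = 162.
Set dH/dt = 0 with H > 0: 1.01 - 0.0132P = 0, so P* = 1.01/0.0132 = 76.5.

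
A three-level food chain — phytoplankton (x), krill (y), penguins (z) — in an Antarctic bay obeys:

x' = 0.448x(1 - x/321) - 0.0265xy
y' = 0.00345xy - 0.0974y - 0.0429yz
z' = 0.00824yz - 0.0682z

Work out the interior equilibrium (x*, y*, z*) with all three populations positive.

From dz/dt = 0: 0.00824y* = 0.0682, so y* = 8.28.
From dx/dt = 0: 0.448(1 - x*/321) = 0.0265·8.28, giving x* = 321·(1 - 0.49) = 164.
From dy/dt = 0: 0.00345·164 - 0.0974 = 0.0429z*, so z* = 0.468/0.0429 = 10.9.

x* ≈ 164, y* ≈ 8.28, z* ≈ 10.9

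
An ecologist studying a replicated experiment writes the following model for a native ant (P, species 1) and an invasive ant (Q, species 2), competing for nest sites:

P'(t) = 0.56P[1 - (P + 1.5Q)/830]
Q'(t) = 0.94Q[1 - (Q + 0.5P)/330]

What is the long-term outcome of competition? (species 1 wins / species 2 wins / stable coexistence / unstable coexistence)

Compare the nullcline intercepts: K1/α12 = 830/1.5 = 553 > K2 = 330; K2/α21 = 330/0.5 = 660 < K1 = 830.
Since the inequalities point opposite ways, species 1 can invade but species 2 cannot.

species 1 excludes species 2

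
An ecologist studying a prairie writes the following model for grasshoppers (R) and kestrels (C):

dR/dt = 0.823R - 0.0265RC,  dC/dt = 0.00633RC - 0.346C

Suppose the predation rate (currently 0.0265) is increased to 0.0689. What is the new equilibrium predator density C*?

At the interior fixed point, setting dR/dt = 0 with R > 0 fixes C* = (prey growth rate)/(RC coefficient) — independent of the other coefficients.
With the change, C* = 0.823/0.0689 = 11.9; it falls from 31.1.

C* ≈ 11.9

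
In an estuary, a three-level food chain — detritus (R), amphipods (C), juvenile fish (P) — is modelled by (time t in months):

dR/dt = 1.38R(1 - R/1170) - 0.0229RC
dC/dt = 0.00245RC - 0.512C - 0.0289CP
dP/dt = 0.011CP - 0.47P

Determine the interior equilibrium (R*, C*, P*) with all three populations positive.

From dP/dt = 0: 0.011C* = 0.47, so C* = 42.7.
From dR/dt = 0: 1.38(1 - R*/1170) = 0.0229·42.7, giving R* = 1170·(1 - 0.709) = 340.
From dC/dt = 0: 0.00245·340 - 0.512 = 0.0289P*, so P* = 0.322/0.0289 = 11.1.

R* ≈ 340, C* ≈ 42.7, P* ≈ 11.1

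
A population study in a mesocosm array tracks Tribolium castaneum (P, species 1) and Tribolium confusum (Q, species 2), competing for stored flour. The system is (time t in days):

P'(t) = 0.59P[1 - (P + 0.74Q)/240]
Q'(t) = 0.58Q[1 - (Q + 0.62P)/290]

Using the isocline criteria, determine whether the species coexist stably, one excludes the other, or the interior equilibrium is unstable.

Compare the nullcline intercepts: K1/α12 = 240/0.74 = 324 > K2 = 290; K2/α21 = 290/0.62 = 468 > K1 = 240.
Since both inequalities hold, each species can invade when rare, so the interior equilibrium is stable.

stable coexistence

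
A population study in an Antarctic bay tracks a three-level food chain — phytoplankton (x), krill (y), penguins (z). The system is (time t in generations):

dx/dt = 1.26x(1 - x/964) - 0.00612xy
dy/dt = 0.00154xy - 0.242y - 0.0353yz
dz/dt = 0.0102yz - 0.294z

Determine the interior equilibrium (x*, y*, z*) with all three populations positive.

x* ≈ 829, y* ≈ 28.8, z* ≈ 29.3

From dz/dt = 0: 0.0102y* = 0.294, so y* = 28.8.
From dx/dt = 0: 1.26(1 - x*/964) = 0.00612·28.8, giving x* = 964·(1 - 0.14) = 829.
From dy/dt = 0: 0.00154·829 - 0.242 = 0.0353z*, so z* = 1.03/0.0353 = 29.3.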